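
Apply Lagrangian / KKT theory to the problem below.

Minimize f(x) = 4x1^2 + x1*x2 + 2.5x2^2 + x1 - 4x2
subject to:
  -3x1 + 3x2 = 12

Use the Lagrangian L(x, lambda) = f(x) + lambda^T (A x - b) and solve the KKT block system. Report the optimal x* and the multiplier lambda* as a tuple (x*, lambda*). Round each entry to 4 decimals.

Form the Lagrangian:
  L(x, lambda) = (1/2) x^T Q x + c^T x + lambda^T (A x - b)
Stationarity (grad_x L = 0): Q x + c + A^T lambda = 0.
Primal feasibility: A x = b.

This gives the KKT block system:
  [ Q   A^T ] [ x     ]   [-c ]
  [ A    0  ] [ lambda ] = [ b ]

Solving the linear system:
  x*      = (-1.4, 2.6)
  lambda* = (-2.5333)
  f(x*)   = 9.3

x* = (-1.4, 2.6), lambda* = (-2.5333)


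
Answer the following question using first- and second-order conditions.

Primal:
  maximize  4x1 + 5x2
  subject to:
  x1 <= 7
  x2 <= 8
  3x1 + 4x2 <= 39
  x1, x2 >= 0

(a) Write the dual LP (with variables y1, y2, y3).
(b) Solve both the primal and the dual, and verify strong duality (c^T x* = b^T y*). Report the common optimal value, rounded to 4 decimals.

The standard primal-dual pair for 'max c^T x s.t. A x <= b, x >= 0' is:
  Dual:  min b^T y  s.t.  A^T y >= c,  y >= 0.

So the dual LP is:
  minimize  7y1 + 8y2 + 39y3
  subject to:
    y1 + 3y3 >= 4
    y2 + 4y3 >= 5
    y1, y2, y3 >= 0

Solving the primal: x* = (7, 4.5).
  primal value c^T x* = 50.5.
Solving the dual: y* = (0.25, 0, 1.25).
  dual value b^T y* = 50.5.
Strong duality: c^T x* = b^T y*. Confirmed.

50.5


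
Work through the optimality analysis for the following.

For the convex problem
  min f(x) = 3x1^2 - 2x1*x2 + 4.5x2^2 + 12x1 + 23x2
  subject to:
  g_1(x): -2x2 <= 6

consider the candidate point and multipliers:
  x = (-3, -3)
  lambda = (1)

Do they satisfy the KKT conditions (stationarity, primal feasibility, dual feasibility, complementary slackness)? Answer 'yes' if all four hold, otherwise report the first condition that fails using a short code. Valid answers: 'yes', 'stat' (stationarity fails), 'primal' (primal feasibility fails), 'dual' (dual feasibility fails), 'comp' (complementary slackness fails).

Gradient of f: grad f(x) = Q x + c = (0, 2)
Constraint values g_i(x) = a_i^T x - b_i:
  g_1((-3, -3)) = 0
Stationarity residual: grad f(x) + sum_i lambda_i a_i = (0, 0)
  -> stationarity OK
Primal feasibility (all g_i <= 0): OK
Dual feasibility (all lambda_i >= 0): OK
Complementary slackness (lambda_i * g_i(x) = 0 for all i): OK

Verdict: yes, KKT holds.

yes


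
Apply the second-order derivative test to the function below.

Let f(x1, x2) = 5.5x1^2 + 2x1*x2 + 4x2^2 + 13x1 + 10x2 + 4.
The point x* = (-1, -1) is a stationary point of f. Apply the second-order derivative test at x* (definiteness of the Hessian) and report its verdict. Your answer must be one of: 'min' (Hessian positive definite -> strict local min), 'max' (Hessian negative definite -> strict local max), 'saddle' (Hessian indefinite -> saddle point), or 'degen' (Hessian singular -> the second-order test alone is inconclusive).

Compute the Hessian H = grad^2 f:
  H = [[11, 2], [2, 8]]
Verify stationarity: grad f(x*) = H x* + g = (0, 0).
Eigenvalues of H: 7, 12.
Both eigenvalues > 0, so H is positive definite -> x* is a strict local min.

min


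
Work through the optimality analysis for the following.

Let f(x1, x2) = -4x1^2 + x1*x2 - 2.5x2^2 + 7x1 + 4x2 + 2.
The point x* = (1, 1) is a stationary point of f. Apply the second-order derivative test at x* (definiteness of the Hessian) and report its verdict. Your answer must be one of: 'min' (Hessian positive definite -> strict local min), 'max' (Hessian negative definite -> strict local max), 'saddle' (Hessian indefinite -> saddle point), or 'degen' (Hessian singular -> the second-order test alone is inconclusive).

Compute the Hessian H = grad^2 f:
  H = [[-8, 1], [1, -5]]
Verify stationarity: grad f(x*) = H x* + g = (0, 0).
Eigenvalues of H: -8.3028, -4.6972.
Both eigenvalues < 0, so H is negative definite -> x* is a strict local max.

max


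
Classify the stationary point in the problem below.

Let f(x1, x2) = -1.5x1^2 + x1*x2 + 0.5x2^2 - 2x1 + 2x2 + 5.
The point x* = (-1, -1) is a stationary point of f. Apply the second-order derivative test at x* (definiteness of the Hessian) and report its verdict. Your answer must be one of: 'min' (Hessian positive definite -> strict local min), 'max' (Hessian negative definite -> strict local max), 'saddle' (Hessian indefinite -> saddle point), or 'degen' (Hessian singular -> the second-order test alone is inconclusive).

Compute the Hessian H = grad^2 f:
  H = [[-3, 1], [1, 1]]
Verify stationarity: grad f(x*) = H x* + g = (0, 0).
Eigenvalues of H: -3.2361, 1.2361.
Eigenvalues have mixed signs, so H is indefinite -> x* is a saddle point.

saddle


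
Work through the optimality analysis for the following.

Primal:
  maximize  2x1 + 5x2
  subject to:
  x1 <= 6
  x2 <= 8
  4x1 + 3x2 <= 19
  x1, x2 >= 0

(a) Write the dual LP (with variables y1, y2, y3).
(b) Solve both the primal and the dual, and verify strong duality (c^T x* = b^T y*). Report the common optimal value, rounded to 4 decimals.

The standard primal-dual pair for 'max c^T x s.t. A x <= b, x >= 0' is:
  Dual:  min b^T y  s.t.  A^T y >= c,  y >= 0.

So the dual LP is:
  minimize  6y1 + 8y2 + 19y3
  subject to:
    y1 + 4y3 >= 2
    y2 + 3y3 >= 5
    y1, y2, y3 >= 0

Solving the primal: x* = (0, 6.3333).
  primal value c^T x* = 31.6667.
Solving the dual: y* = (0, 0, 1.6667).
  dual value b^T y* = 31.6667.
Strong duality: c^T x* = b^T y*. Confirmed.

31.6667


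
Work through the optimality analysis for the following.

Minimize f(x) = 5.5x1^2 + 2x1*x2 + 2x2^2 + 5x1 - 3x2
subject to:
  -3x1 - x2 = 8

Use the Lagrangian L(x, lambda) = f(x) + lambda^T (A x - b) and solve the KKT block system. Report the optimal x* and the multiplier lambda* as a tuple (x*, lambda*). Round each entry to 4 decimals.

Form the Lagrangian:
  L(x, lambda) = (1/2) x^T Q x + c^T x + lambda^T (A x - b)
Stationarity (grad_x L = 0): Q x + c + A^T lambda = 0.
Primal feasibility: A x = b.

This gives the KKT block system:
  [ Q   A^T ] [ x     ]   [-c ]
  [ A    0  ] [ lambda ] = [ b ]

Solving the linear system:
  x*      = (-2.6857, 0.0571)
  lambda* = (-8.1429)
  f(x*)   = 25.7714

x* = (-2.6857, 0.0571), lambda* = (-8.1429)


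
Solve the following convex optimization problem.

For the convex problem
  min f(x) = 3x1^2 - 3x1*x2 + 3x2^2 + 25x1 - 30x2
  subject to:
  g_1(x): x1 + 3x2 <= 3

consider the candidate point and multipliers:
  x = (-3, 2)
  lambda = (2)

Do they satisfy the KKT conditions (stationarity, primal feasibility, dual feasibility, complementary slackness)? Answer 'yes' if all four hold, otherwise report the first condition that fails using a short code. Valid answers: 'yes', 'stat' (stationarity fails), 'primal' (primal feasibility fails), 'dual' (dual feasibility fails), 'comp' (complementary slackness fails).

Gradient of f: grad f(x) = Q x + c = (1, -9)
Constraint values g_i(x) = a_i^T x - b_i:
  g_1((-3, 2)) = 0
Stationarity residual: grad f(x) + sum_i lambda_i a_i = (3, -3)
  -> stationarity FAILS
Primal feasibility (all g_i <= 0): OK
Dual feasibility (all lambda_i >= 0): OK
Complementary slackness (lambda_i * g_i(x) = 0 for all i): OK

Verdict: the first failing condition is stationarity -> stat.

stat


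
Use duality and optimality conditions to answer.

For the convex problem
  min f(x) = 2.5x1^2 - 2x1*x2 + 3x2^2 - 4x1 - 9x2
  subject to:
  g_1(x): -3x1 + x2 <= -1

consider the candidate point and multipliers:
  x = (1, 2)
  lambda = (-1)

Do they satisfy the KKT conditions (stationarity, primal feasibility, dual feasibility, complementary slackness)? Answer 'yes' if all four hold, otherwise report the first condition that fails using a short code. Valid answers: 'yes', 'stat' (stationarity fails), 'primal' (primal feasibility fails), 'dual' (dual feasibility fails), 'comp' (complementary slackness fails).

Gradient of f: grad f(x) = Q x + c = (-3, 1)
Constraint values g_i(x) = a_i^T x - b_i:
  g_1((1, 2)) = 0
Stationarity residual: grad f(x) + sum_i lambda_i a_i = (0, 0)
  -> stationarity OK
Primal feasibility (all g_i <= 0): OK
Dual feasibility (all lambda_i >= 0): FAILS
Complementary slackness (lambda_i * g_i(x) = 0 for all i): OK

Verdict: the first failing condition is dual_feasibility -> dual.

dual


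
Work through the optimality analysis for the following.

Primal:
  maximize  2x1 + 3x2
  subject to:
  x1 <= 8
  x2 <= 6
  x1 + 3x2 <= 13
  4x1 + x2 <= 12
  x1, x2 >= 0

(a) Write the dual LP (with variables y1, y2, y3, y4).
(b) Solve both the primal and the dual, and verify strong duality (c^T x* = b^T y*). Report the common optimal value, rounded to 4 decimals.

The standard primal-dual pair for 'max c^T x s.t. A x <= b, x >= 0' is:
  Dual:  min b^T y  s.t.  A^T y >= c,  y >= 0.

So the dual LP is:
  minimize  8y1 + 6y2 + 13y3 + 12y4
  subject to:
    y1 + y3 + 4y4 >= 2
    y2 + 3y3 + y4 >= 3
    y1, y2, y3, y4 >= 0

Solving the primal: x* = (2.0909, 3.6364).
  primal value c^T x* = 15.0909.
Solving the dual: y* = (0, 0, 0.9091, 0.2727).
  dual value b^T y* = 15.0909.
Strong duality: c^T x* = b^T y*. Confirmed.

15.0909


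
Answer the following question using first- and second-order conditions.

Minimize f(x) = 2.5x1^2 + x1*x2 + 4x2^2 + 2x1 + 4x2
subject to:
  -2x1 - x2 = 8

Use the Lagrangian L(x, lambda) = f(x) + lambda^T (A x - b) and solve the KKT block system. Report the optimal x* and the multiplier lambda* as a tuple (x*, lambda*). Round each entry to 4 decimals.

Form the Lagrangian:
  L(x, lambda) = (1/2) x^T Q x + c^T x + lambda^T (A x - b)
Stationarity (grad_x L = 0): Q x + c + A^T lambda = 0.
Primal feasibility: A x = b.

This gives the KKT block system:
  [ Q   A^T ] [ x     ]   [-c ]
  [ A    0  ] [ lambda ] = [ b ]

Solving the linear system:
  x*      = (-3.4545, -1.0909)
  lambda* = (-8.1818)
  f(x*)   = 27.0909

x* = (-3.4545, -1.0909), lambda* = (-8.1818)


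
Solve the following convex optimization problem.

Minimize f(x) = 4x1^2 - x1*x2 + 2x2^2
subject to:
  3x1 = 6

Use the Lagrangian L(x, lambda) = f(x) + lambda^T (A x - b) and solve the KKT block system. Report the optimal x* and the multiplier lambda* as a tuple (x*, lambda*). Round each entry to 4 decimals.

Form the Lagrangian:
  L(x, lambda) = (1/2) x^T Q x + c^T x + lambda^T (A x - b)
Stationarity (grad_x L = 0): Q x + c + A^T lambda = 0.
Primal feasibility: A x = b.

This gives the KKT block system:
  [ Q   A^T ] [ x     ]   [-c ]
  [ A    0  ] [ lambda ] = [ b ]

Solving the linear system:
  x*      = (2, 0.5)
  lambda* = (-5.1667)
  f(x*)   = 15.5

x* = (2, 0.5), lambda* = (-5.1667)


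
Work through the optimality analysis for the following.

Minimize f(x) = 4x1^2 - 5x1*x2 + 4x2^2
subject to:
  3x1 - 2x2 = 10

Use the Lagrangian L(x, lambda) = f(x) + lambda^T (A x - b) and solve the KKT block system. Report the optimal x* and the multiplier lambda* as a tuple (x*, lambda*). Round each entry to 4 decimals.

Form the Lagrangian:
  L(x, lambda) = (1/2) x^T Q x + c^T x + lambda^T (A x - b)
Stationarity (grad_x L = 0): Q x + c + A^T lambda = 0.
Primal feasibility: A x = b.

This gives the KKT block system:
  [ Q   A^T ] [ x     ]   [-c ]
  [ A    0  ] [ lambda ] = [ b ]

Solving the linear system:
  x*      = (3.1818, -0.2273)
  lambda* = (-8.8636)
  f(x*)   = 44.3182

x* = (3.1818, -0.2273), lambda* = (-8.8636)


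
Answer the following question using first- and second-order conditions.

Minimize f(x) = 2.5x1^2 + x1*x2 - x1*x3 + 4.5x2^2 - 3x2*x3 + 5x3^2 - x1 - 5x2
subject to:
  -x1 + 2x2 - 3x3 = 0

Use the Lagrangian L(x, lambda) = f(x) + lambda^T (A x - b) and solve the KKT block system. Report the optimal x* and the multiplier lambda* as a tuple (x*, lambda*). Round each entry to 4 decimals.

Form the Lagrangian:
  L(x, lambda) = (1/2) x^T Q x + c^T x + lambda^T (A x - b)
Stationarity (grad_x L = 0): Q x + c + A^T lambda = 0.
Primal feasibility: A x = b.

This gives the KKT block system:
  [ Q   A^T ] [ x     ]   [-c ]
  [ A    0  ] [ lambda ] = [ b ]

Solving the linear system:
  x*      = (0.2197, 0.5501, 0.2935)
  lambda* = (0.355)
  f(x*)   = -1.4851

x* = (0.2197, 0.5501, 0.2935), lambda* = (0.355)


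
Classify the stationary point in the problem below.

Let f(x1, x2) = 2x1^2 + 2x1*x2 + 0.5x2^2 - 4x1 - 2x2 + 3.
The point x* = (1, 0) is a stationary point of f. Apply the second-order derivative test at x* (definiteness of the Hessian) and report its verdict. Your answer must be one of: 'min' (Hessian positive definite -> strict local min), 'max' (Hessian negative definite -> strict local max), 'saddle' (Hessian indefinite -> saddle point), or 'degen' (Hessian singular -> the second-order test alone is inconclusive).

Compute the Hessian H = grad^2 f:
  H = [[4, 2], [2, 1]]
Verify stationarity: grad f(x*) = H x* + g = (0, 0).
Eigenvalues of H: 0, 5.
H has a zero eigenvalue (singular; positive semidefinite but not definite), so H is neither positive definite, negative definite, nor indefinite. The second-order test alone is inconclusive -> degen.
(Indeed, f is constant along the null direction of H through x*, so x* is not a strict local extremum.)

degen


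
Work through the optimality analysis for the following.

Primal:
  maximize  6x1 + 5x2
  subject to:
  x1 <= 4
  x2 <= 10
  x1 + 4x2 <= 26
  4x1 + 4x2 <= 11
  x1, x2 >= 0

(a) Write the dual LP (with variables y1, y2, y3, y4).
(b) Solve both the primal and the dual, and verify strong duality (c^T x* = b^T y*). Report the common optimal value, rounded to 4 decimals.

The standard primal-dual pair for 'max c^T x s.t. A x <= b, x >= 0' is:
  Dual:  min b^T y  s.t.  A^T y >= c,  y >= 0.

So the dual LP is:
  minimize  4y1 + 10y2 + 26y3 + 11y4
  subject to:
    y1 + y3 + 4y4 >= 6
    y2 + 4y3 + 4y4 >= 5
    y1, y2, y3, y4 >= 0

Solving the primal: x* = (2.75, 0).
  primal value c^T x* = 16.5.
Solving the dual: y* = (0, 0, 0, 1.5).
  dual value b^T y* = 16.5.
Strong duality: c^T x* = b^T y*. Confirmed.

16.5


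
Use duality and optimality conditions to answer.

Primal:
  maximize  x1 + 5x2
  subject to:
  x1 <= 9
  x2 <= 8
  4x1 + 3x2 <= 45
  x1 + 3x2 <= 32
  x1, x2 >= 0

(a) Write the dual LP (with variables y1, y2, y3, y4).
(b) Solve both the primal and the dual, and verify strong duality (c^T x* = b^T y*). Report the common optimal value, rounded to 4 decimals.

The standard primal-dual pair for 'max c^T x s.t. A x <= b, x >= 0' is:
  Dual:  min b^T y  s.t.  A^T y >= c,  y >= 0.

So the dual LP is:
  minimize  9y1 + 8y2 + 45y3 + 32y4
  subject to:
    y1 + 4y3 + y4 >= 1
    y2 + 3y3 + 3y4 >= 5
    y1, y2, y3, y4 >= 0

Solving the primal: x* = (5.25, 8).
  primal value c^T x* = 45.25.
Solving the dual: y* = (0, 4.25, 0.25, 0).
  dual value b^T y* = 45.25.
Strong duality: c^T x* = b^T y*. Confirmed.

45.25


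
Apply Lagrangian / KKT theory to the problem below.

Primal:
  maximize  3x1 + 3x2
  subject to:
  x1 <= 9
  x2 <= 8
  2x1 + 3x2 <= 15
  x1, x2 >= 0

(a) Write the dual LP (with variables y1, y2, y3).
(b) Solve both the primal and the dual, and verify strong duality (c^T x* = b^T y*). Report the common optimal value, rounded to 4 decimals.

The standard primal-dual pair for 'max c^T x s.t. A x <= b, x >= 0' is:
  Dual:  min b^T y  s.t.  A^T y >= c,  y >= 0.

So the dual LP is:
  minimize  9y1 + 8y2 + 15y3
  subject to:
    y1 + 2y3 >= 3
    y2 + 3y3 >= 3
    y1, y2, y3 >= 0

Solving the primal: x* = (7.5, 0).
  primal value c^T x* = 22.5.
Solving the dual: y* = (0, 0, 1.5).
  dual value b^T y* = 22.5.
Strong duality: c^T x* = b^T y*. Confirmed.

22.5


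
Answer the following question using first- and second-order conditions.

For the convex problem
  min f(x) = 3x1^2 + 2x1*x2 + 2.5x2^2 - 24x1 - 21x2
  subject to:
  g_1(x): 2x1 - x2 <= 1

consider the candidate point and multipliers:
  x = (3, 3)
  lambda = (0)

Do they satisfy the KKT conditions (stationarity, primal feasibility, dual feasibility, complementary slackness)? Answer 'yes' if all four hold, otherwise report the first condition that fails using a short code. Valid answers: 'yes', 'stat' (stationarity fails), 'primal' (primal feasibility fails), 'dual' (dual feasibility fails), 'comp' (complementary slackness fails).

Gradient of f: grad f(x) = Q x + c = (0, 0)
Constraint values g_i(x) = a_i^T x - b_i:
  g_1((3, 3)) = 2
Stationarity residual: grad f(x) + sum_i lambda_i a_i = (0, 0)
  -> stationarity OK
Primal feasibility (all g_i <= 0): FAILS
Dual feasibility (all lambda_i >= 0): OK
Complementary slackness (lambda_i * g_i(x) = 0 for all i): OK

Verdict: the first failing condition is primal_feasibility -> primal.

primal


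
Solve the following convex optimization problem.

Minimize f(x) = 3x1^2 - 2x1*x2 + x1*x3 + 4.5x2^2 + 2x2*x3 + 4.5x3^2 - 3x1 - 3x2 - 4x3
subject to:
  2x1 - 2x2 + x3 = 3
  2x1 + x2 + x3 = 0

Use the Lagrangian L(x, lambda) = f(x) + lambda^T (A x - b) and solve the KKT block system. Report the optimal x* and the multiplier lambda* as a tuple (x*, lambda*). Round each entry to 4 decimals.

Form the Lagrangian:
  L(x, lambda) = (1/2) x^T Q x + c^T x + lambda^T (A x - b)
Stationarity (grad_x L = 0): Q x + c + A^T lambda = 0.
Primal feasibility: A x = b.

This gives the KKT block system:
  [ Q   A^T ] [ x     ]   [-c ]
  [ A    0  ] [ lambda ] = [ b ]

Solving the linear system:
  x*      = (0.1579, -1, 0.6842)
  lambda* = (-3.7544, 3.4386)
  f(x*)   = 5.5263

x* = (0.1579, -1, 0.6842), lambda* = (-3.7544, 3.4386)


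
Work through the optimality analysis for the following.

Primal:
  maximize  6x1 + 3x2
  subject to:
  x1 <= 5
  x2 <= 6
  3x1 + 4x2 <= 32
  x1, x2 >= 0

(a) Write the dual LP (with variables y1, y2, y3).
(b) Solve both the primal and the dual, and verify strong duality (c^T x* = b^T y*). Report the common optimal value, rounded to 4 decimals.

The standard primal-dual pair for 'max c^T x s.t. A x <= b, x >= 0' is:
  Dual:  min b^T y  s.t.  A^T y >= c,  y >= 0.

So the dual LP is:
  minimize  5y1 + 6y2 + 32y3
  subject to:
    y1 + 3y3 >= 6
    y2 + 4y3 >= 3
    y1, y2, y3 >= 0

Solving the primal: x* = (5, 4.25).
  primal value c^T x* = 42.75.
Solving the dual: y* = (3.75, 0, 0.75).
  dual value b^T y* = 42.75.
Strong duality: c^T x* = b^T y*. Confirmed.

42.75


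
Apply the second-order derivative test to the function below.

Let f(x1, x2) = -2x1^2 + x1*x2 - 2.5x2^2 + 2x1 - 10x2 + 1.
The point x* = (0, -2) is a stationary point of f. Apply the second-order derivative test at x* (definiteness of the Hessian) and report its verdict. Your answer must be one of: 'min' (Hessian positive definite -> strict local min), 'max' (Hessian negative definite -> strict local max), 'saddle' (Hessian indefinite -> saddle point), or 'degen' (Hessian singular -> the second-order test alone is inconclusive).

Compute the Hessian H = grad^2 f:
  H = [[-4, 1], [1, -5]]
Verify stationarity: grad f(x*) = H x* + g = (0, 0).
Eigenvalues of H: -5.618, -3.382.
Both eigenvalues < 0, so H is negative definite -> x* is a strict local max.

max


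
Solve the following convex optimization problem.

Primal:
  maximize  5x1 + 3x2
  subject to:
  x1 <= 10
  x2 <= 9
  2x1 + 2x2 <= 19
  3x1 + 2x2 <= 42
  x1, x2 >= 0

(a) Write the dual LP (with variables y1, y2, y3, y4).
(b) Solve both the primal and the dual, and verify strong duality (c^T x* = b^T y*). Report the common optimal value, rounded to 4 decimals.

The standard primal-dual pair for 'max c^T x s.t. A x <= b, x >= 0' is:
  Dual:  min b^T y  s.t.  A^T y >= c,  y >= 0.

So the dual LP is:
  minimize  10y1 + 9y2 + 19y3 + 42y4
  subject to:
    y1 + 2y3 + 3y4 >= 5
    y2 + 2y3 + 2y4 >= 3
    y1, y2, y3, y4 >= 0

Solving the primal: x* = (9.5, 0).
  primal value c^T x* = 47.5.
Solving the dual: y* = (0, 0, 2.5, 0).
  dual value b^T y* = 47.5.
Strong duality: c^T x* = b^T y*. Confirmed.

47.5


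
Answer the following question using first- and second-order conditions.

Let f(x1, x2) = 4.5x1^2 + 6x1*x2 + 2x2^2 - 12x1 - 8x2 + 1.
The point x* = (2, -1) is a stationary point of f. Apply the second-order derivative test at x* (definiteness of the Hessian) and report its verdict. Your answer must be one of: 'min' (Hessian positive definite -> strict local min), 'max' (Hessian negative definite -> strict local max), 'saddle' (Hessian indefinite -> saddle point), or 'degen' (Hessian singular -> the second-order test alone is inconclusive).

Compute the Hessian H = grad^2 f:
  H = [[9, 6], [6, 4]]
Verify stationarity: grad f(x*) = H x* + g = (0, 0).
Eigenvalues of H: 0, 13.
H has a zero eigenvalue (singular; positive semidefinite but not definite), so H is neither positive definite, negative definite, nor indefinite. The second-order test alone is inconclusive -> degen.
(Indeed, f is constant along the null direction of H through x*, so x* is not a strict local extremum.)

degen


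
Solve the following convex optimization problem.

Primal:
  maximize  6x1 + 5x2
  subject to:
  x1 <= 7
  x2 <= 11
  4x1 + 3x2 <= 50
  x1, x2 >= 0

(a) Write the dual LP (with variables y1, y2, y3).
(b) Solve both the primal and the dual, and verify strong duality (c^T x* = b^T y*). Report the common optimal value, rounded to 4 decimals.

The standard primal-dual pair for 'max c^T x s.t. A x <= b, x >= 0' is:
  Dual:  min b^T y  s.t.  A^T y >= c,  y >= 0.

So the dual LP is:
  minimize  7y1 + 11y2 + 50y3
  subject to:
    y1 + 4y3 >= 6
    y2 + 3y3 >= 5
    y1, y2, y3 >= 0

Solving the primal: x* = (4.25, 11).
  primal value c^T x* = 80.5.
Solving the dual: y* = (0, 0.5, 1.5).
  dual value b^T y* = 80.5.
Strong duality: c^T x* = b^T y*. Confirmed.

80.5


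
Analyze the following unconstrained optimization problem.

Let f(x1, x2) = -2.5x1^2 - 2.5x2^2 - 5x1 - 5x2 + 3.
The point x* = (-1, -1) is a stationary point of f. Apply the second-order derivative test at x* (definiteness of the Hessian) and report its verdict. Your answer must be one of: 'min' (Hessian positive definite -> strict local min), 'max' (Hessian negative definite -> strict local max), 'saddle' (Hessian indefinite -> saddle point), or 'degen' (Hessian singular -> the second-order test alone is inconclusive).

Compute the Hessian H = grad^2 f:
  H = [[-5, 0], [0, -5]]
Verify stationarity: grad f(x*) = H x* + g = (0, 0).
Eigenvalues of H: -5, -5.
Both eigenvalues < 0, so H is negative definite -> x* is a strict local max.

max


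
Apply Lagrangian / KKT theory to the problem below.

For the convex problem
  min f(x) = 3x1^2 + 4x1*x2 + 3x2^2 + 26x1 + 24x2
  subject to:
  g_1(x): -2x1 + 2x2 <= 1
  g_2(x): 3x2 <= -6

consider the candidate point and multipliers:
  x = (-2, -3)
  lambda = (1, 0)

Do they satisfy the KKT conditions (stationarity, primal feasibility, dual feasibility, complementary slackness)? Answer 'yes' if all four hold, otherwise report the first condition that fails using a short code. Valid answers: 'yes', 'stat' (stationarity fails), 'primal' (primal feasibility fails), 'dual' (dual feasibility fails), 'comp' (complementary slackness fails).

Gradient of f: grad f(x) = Q x + c = (2, -2)
Constraint values g_i(x) = a_i^T x - b_i:
  g_1((-2, -3)) = -3
  g_2((-2, -3)) = -3
Stationarity residual: grad f(x) + sum_i lambda_i a_i = (0, 0)
  -> stationarity OK
Primal feasibility (all g_i <= 0): OK
Dual feasibility (all lambda_i >= 0): OK
Complementary slackness (lambda_i * g_i(x) = 0 for all i): FAILS

Verdict: the first failing condition is complementary_slackness -> comp.

comp


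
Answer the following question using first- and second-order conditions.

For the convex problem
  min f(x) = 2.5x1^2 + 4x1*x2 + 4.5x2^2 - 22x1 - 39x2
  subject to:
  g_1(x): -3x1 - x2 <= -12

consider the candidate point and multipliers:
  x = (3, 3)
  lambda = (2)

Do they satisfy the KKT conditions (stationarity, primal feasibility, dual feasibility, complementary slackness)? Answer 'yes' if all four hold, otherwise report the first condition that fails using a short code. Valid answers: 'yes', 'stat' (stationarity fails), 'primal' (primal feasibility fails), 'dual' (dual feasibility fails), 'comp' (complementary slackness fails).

Gradient of f: grad f(x) = Q x + c = (5, 0)
Constraint values g_i(x) = a_i^T x - b_i:
  g_1((3, 3)) = 0
Stationarity residual: grad f(x) + sum_i lambda_i a_i = (-1, -2)
  -> stationarity FAILS
Primal feasibility (all g_i <= 0): OK
Dual feasibility (all lambda_i >= 0): OK
Complementary slackness (lambda_i * g_i(x) = 0 for all i): OK

Verdict: the first failing condition is stationarity -> stat.

stat


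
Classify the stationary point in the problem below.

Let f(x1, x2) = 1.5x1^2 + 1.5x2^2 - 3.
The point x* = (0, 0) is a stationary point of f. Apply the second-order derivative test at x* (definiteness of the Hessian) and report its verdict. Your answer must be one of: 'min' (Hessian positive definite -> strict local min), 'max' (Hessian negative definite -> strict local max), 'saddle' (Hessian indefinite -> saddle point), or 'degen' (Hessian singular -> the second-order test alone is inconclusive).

Compute the Hessian H = grad^2 f:
  H = [[3, 0], [0, 3]]
Verify stationarity: grad f(x*) = H x* + g = (0, 0).
Eigenvalues of H: 3, 3.
Both eigenvalues > 0, so H is positive definite -> x* is a strict local min.

min


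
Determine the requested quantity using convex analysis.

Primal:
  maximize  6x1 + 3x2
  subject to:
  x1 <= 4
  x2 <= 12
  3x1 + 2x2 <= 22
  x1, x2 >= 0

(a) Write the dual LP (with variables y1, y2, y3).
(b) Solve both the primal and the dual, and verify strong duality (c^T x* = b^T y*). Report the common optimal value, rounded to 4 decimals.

The standard primal-dual pair for 'max c^T x s.t. A x <= b, x >= 0' is:
  Dual:  min b^T y  s.t.  A^T y >= c,  y >= 0.

So the dual LP is:
  minimize  4y1 + 12y2 + 22y3
  subject to:
    y1 + 3y3 >= 6
    y2 + 2y3 >= 3
    y1, y2, y3 >= 0

Solving the primal: x* = (4, 5).
  primal value c^T x* = 39.
Solving the dual: y* = (1.5, 0, 1.5).
  dual value b^T y* = 39.
Strong duality: c^T x* = b^T y*. Confirmed.

39


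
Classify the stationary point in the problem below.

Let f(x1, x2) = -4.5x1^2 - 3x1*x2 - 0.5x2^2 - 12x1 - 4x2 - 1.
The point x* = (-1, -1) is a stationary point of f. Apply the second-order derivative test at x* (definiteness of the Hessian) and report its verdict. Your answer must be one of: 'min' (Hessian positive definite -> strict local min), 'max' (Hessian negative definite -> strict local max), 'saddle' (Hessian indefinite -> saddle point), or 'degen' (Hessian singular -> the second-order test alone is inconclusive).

Compute the Hessian H = grad^2 f:
  H = [[-9, -3], [-3, -1]]
Verify stationarity: grad f(x*) = H x* + g = (0, 0).
Eigenvalues of H: -10, 0.
H has a zero eigenvalue (singular; negative semidefinite but not definite), so H is neither positive definite, negative definite, nor indefinite. The second-order test alone is inconclusive -> degen.
(Indeed, f is constant along the null direction of H through x*, so x* is not a strict local extremum.)

degen


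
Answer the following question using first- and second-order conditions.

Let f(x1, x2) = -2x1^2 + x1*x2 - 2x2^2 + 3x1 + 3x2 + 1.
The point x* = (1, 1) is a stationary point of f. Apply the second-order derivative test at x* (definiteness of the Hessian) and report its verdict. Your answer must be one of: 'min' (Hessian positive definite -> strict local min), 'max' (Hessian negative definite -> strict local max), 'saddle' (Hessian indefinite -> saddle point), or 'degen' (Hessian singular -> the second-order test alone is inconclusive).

Compute the Hessian H = grad^2 f:
  H = [[-4, 1], [1, -4]]
Verify stationarity: grad f(x*) = H x* + g = (0, 0).
Eigenvalues of H: -5, -3.
Both eigenvalues < 0, so H is negative definite -> x* is a strict local max.

max


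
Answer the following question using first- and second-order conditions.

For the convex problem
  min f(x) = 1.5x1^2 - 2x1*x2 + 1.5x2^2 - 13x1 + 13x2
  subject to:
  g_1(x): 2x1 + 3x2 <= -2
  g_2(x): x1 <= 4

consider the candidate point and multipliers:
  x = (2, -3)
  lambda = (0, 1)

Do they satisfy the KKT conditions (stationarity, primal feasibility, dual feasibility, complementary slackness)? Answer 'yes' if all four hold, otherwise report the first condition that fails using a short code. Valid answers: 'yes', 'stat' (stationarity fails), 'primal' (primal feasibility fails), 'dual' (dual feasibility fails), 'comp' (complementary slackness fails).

Gradient of f: grad f(x) = Q x + c = (-1, 0)
Constraint values g_i(x) = a_i^T x - b_i:
  g_1((2, -3)) = -3
  g_2((2, -3)) = -2
Stationarity residual: grad f(x) + sum_i lambda_i a_i = (0, 0)
  -> stationarity OK
Primal feasibility (all g_i <= 0): OK
Dual feasibility (all lambda_i >= 0): OK
Complementary slackness (lambda_i * g_i(x) = 0 for all i): FAILS

Verdict: the first failing condition is complementary_slackness -> comp.

comp


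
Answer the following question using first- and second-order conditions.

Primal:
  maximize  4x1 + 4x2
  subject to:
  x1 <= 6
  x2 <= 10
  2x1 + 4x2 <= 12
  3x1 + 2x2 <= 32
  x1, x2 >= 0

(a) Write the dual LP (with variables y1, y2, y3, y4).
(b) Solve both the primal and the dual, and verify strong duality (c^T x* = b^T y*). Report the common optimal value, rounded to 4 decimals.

The standard primal-dual pair for 'max c^T x s.t. A x <= b, x >= 0' is:
  Dual:  min b^T y  s.t.  A^T y >= c,  y >= 0.

So the dual LP is:
  minimize  6y1 + 10y2 + 12y3 + 32y4
  subject to:
    y1 + 2y3 + 3y4 >= 4
    y2 + 4y3 + 2y4 >= 4
    y1, y2, y3, y4 >= 0

Solving the primal: x* = (6, 0).
  primal value c^T x* = 24.
Solving the dual: y* = (2, 0, 1, 0).
  dual value b^T y* = 24.
Strong duality: c^T x* = b^T y*. Confirmed.

24


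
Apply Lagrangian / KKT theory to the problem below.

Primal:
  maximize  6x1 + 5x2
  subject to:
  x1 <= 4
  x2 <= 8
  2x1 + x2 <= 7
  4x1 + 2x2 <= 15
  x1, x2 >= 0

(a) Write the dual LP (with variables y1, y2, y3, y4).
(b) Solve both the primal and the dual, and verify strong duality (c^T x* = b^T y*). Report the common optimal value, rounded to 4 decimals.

The standard primal-dual pair for 'max c^T x s.t. A x <= b, x >= 0' is:
  Dual:  min b^T y  s.t.  A^T y >= c,  y >= 0.

So the dual LP is:
  minimize  4y1 + 8y2 + 7y3 + 15y4
  subject to:
    y1 + 2y3 + 4y4 >= 6
    y2 + y3 + 2y4 >= 5
    y1, y2, y3, y4 >= 0

Solving the primal: x* = (0, 7).
  primal value c^T x* = 35.
Solving the dual: y* = (0, 0, 5, 0).
  dual value b^T y* = 35.
Strong duality: c^T x* = b^T y*. Confirmed.

35


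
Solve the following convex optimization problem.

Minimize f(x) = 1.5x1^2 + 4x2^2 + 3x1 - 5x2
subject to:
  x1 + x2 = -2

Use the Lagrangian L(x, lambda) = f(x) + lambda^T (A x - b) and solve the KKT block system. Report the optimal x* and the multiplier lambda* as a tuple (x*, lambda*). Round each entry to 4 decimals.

Form the Lagrangian:
  L(x, lambda) = (1/2) x^T Q x + c^T x + lambda^T (A x - b)
Stationarity (grad_x L = 0): Q x + c + A^T lambda = 0.
Primal feasibility: A x = b.

This gives the KKT block system:
  [ Q   A^T ] [ x     ]   [-c ]
  [ A    0  ] [ lambda ] = [ b ]

Solving the linear system:
  x*      = (-2.1818, 0.1818)
  lambda* = (3.5455)
  f(x*)   = -0.1818

x* = (-2.1818, 0.1818), lambda* = (3.5455)


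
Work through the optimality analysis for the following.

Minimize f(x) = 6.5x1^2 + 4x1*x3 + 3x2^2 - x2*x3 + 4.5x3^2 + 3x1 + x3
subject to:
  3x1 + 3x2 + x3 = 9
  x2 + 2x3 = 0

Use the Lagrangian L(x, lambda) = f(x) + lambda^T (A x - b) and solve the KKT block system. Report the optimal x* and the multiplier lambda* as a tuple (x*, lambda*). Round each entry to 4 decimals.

Form the Lagrangian:
  L(x, lambda) = (1/2) x^T Q x + c^T x + lambda^T (A x - b)
Stationarity (grad_x L = 0): Q x + c + A^T lambda = 0.
Primal feasibility: A x = b.

This gives the KKT block system:
  [ Q   A^T ] [ x     ]   [-c ]
  [ A    0  ] [ lambda ] = [ b ]

Solving the linear system:
  x*      = (1.3997, 1.9203, -0.9602)
  lambda* = (-5.7853, 4.874)
  f(x*)   = 27.6536

x* = (1.3997, 1.9203, -0.9602), lambda* = (-5.7853, 4.874)


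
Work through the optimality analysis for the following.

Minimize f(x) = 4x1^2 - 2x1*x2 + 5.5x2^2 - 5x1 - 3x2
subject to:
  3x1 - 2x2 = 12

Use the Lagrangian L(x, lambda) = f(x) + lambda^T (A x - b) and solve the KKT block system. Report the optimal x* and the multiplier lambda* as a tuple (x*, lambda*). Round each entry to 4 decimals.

Form the Lagrangian:
  L(x, lambda) = (1/2) x^T Q x + c^T x + lambda^T (A x - b)
Stationarity (grad_x L = 0): Q x + c + A^T lambda = 0.
Primal feasibility: A x = b.

This gives the KKT block system:
  [ Q   A^T ] [ x     ]   [-c ]
  [ A    0  ] [ lambda ] = [ b ]

Solving the linear system:
  x*      = (3.6075, -0.5888)
  lambda* = (-8.3458)
  f(x*)   = 41.9393

x* = (3.6075, -0.5888), lambda* = (-8.3458)


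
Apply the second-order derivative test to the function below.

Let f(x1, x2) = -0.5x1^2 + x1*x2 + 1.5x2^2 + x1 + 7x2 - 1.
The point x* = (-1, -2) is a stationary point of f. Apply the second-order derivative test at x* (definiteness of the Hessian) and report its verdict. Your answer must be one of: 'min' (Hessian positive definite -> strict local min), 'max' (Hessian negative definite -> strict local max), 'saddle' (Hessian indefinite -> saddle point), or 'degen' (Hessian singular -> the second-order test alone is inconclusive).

Compute the Hessian H = grad^2 f:
  H = [[-1, 1], [1, 3]]
Verify stationarity: grad f(x*) = H x* + g = (0, 0).
Eigenvalues of H: -1.2361, 3.2361.
Eigenvalues have mixed signs, so H is indefinite -> x* is a saddle point.

saddle


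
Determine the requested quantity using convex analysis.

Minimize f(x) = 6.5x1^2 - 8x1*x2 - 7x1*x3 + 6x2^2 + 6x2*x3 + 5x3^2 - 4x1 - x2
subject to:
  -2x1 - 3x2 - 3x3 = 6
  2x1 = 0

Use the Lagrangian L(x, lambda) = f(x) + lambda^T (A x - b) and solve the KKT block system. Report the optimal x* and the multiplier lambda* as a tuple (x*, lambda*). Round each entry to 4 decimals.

Form the Lagrangian:
  L(x, lambda) = (1/2) x^T Q x + c^T x + lambda^T (A x - b)
Stationarity (grad_x L = 0): Q x + c + A^T lambda = 0.
Primal feasibility: A x = b.

This gives the KKT block system:
  [ Q   A^T ] [ x     ]   [-c ]
  [ A    0  ] [ lambda ] = [ b ]

Solving the linear system:
  x*      = (0, -0.7, -1.3)
  lambda* = (-5.7333, -11.0833)
  f(x*)   = 17.55

x* = (0, -0.7, -1.3), lambda* = (-5.7333, -11.0833)


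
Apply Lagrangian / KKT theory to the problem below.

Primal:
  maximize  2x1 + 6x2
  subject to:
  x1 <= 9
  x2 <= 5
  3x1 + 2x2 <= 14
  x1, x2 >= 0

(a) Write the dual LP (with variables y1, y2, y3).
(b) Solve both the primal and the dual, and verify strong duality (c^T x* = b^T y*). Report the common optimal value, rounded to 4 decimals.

The standard primal-dual pair for 'max c^T x s.t. A x <= b, x >= 0' is:
  Dual:  min b^T y  s.t.  A^T y >= c,  y >= 0.

So the dual LP is:
  minimize  9y1 + 5y2 + 14y3
  subject to:
    y1 + 3y3 >= 2
    y2 + 2y3 >= 6
    y1, y2, y3 >= 0

Solving the primal: x* = (1.3333, 5).
  primal value c^T x* = 32.6667.
Solving the dual: y* = (0, 4.6667, 0.6667).
  dual value b^T y* = 32.6667.
Strong duality: c^T x* = b^T y*. Confirmed.

32.6667


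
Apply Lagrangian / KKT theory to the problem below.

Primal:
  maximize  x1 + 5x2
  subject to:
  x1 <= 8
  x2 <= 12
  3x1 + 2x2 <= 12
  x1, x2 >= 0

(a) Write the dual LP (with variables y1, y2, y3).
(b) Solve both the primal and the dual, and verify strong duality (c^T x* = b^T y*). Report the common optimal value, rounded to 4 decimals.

The standard primal-dual pair for 'max c^T x s.t. A x <= b, x >= 0' is:
  Dual:  min b^T y  s.t.  A^T y >= c,  y >= 0.

So the dual LP is:
  minimize  8y1 + 12y2 + 12y3
  subject to:
    y1 + 3y3 >= 1
    y2 + 2y3 >= 5
    y1, y2, y3 >= 0

Solving the primal: x* = (0, 6).
  primal value c^T x* = 30.
Solving the dual: y* = (0, 0, 2.5).
  dual value b^T y* = 30.
Strong duality: c^T x* = b^T y*. Confirmed.

30


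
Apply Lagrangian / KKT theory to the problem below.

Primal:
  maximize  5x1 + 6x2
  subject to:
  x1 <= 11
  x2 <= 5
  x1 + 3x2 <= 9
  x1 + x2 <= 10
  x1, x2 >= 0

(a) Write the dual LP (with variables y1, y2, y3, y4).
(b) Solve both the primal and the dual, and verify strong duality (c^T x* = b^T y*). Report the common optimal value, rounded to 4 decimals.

The standard primal-dual pair for 'max c^T x s.t. A x <= b, x >= 0' is:
  Dual:  min b^T y  s.t.  A^T y >= c,  y >= 0.

So the dual LP is:
  minimize  11y1 + 5y2 + 9y3 + 10y4
  subject to:
    y1 + y3 + y4 >= 5
    y2 + 3y3 + y4 >= 6
    y1, y2, y3, y4 >= 0

Solving the primal: x* = (9, 0).
  primal value c^T x* = 45.
Solving the dual: y* = (0, 0, 5, 0).
  dual value b^T y* = 45.
Strong duality: c^T x* = b^T y*. Confirmed.

45


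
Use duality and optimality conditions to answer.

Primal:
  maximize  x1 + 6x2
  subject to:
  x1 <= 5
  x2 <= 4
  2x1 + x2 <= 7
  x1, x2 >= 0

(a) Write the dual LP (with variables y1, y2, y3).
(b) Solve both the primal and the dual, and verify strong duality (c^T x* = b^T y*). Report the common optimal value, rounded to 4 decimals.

The standard primal-dual pair for 'max c^T x s.t. A x <= b, x >= 0' is:
  Dual:  min b^T y  s.t.  A^T y >= c,  y >= 0.

So the dual LP is:
  minimize  5y1 + 4y2 + 7y3
  subject to:
    y1 + 2y3 >= 1
    y2 + y3 >= 6
    y1, y2, y3 >= 0

Solving the primal: x* = (1.5, 4).
  primal value c^T x* = 25.5.
Solving the dual: y* = (0, 5.5, 0.5).
  dual value b^T y* = 25.5.
Strong duality: c^T x* = b^T y*. Confirmed.

25.5


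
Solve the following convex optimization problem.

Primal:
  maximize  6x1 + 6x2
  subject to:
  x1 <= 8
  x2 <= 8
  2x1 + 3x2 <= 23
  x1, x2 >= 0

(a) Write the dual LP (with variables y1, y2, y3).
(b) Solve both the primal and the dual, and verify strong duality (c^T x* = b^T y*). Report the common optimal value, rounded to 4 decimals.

The standard primal-dual pair for 'max c^T x s.t. A x <= b, x >= 0' is:
  Dual:  min b^T y  s.t.  A^T y >= c,  y >= 0.

So the dual LP is:
  minimize  8y1 + 8y2 + 23y3
  subject to:
    y1 + 2y3 >= 6
    y2 + 3y3 >= 6
    y1, y2, y3 >= 0

Solving the primal: x* = (8, 2.3333).
  primal value c^T x* = 62.
Solving the dual: y* = (2, 0, 2).
  dual value b^T y* = 62.
Strong duality: c^T x* = b^T y*. Confirmed.

62


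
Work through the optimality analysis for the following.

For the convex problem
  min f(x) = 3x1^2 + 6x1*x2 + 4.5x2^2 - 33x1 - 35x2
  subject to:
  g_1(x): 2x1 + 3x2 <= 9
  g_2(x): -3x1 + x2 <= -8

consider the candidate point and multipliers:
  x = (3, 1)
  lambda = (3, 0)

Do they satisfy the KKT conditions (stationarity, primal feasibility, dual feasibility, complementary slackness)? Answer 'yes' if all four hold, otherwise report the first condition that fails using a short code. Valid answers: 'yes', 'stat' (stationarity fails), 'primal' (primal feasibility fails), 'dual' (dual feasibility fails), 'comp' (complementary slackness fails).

Gradient of f: grad f(x) = Q x + c = (-9, -8)
Constraint values g_i(x) = a_i^T x - b_i:
  g_1((3, 1)) = 0
  g_2((3, 1)) = 0
Stationarity residual: grad f(x) + sum_i lambda_i a_i = (-3, 1)
  -> stationarity FAILS
Primal feasibility (all g_i <= 0): OK
Dual feasibility (all lambda_i >= 0): OK
Complementary slackness (lambda_i * g_i(x) = 0 for all i): OK

Verdict: the first failing condition is stationarity -> stat.

stat


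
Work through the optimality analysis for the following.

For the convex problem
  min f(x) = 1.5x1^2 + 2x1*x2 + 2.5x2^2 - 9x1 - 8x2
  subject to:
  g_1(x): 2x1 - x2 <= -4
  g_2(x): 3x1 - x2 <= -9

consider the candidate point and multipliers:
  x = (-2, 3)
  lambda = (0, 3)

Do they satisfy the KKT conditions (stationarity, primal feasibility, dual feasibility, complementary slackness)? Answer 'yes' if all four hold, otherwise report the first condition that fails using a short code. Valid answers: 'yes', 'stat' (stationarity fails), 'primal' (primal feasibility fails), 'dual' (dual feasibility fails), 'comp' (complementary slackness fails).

Gradient of f: grad f(x) = Q x + c = (-9, 3)
Constraint values g_i(x) = a_i^T x - b_i:
  g_1((-2, 3)) = -3
  g_2((-2, 3)) = 0
Stationarity residual: grad f(x) + sum_i lambda_i a_i = (0, 0)
  -> stationarity OK
Primal feasibility (all g_i <= 0): OK
Dual feasibility (all lambda_i >= 0): OK
Complementary slackness (lambda_i * g_i(x) = 0 for all i): OK

Verdict: yes, KKT holds.

yes
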